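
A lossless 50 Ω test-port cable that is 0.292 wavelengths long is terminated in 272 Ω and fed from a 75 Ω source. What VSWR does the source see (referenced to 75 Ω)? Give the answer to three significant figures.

βl = 2π × 0.292 = 105°
tan(βl) = -3.7
Z_in = Z_0·(Z_L + jZ_0·tanβl)/(Z_0 + jZ_L·tanβl) = 9.84 + j13 Ω
Γ_s = (Z_in − Z_s)/(Z_in + Z_s) = (-65.2 + j13)/(84.8 + j13), |Γ_s| = 0.774
VSWR = (1 + |Γ_s|)/(1 − |Γ_s|)

VSWR ≈ 7.86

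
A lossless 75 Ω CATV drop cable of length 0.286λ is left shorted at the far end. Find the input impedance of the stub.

βl = 2π × 0.286 = 103°
tan(βl) = -4.35
For a shorted stub, Z_in = jZ_0·tan(βl)

Z_in ≈ −j326 Ω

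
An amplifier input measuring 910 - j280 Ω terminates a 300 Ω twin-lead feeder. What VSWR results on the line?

Γ = (Z_L − Z_0)/(Z_L + Z_0) = (610 − j280)/(1210 − j280)
|Γ| = 671/1240 = 0.54
VSWR = (1 + |Γ|)/(1 − |Γ|) = 1.54/0.46

VSWR ≈ 3.35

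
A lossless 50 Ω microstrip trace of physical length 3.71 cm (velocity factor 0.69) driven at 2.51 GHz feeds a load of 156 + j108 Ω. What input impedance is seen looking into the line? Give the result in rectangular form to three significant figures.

λ = v/f = 0.69·c / 2.51 GHz = 0.0825 m
βl = 2π·l/λ = 2π × 0.45 = 162°
tan(βl) = tan(162°) = -0.326
Z_in = Z_0·(Z_L + jZ_0·tanβl)/(Z_0 + jZ_L·tanβl)
     = 50·(156 + j91.7)/(85.2 − j50.8)

Z_in ≈ 43.8 + j80 Ω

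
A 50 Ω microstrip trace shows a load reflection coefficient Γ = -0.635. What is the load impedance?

Z_L ≈ 11.2 Ω

Z_L = Z_0·(1 + Γ)/(1 − Γ) = 50·(0.365)/(1.64)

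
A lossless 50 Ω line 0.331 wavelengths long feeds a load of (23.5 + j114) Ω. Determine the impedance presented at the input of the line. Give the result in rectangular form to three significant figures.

Z_in ≈ 3.72 + j5.41 Ω

βl = 2π × 0.331 = 119°
tan(βl) = tan(119°) = -1.79
Z_in = Z_0·(Z_L + jZ_0·tanβl)/(Z_0 + jZ_L·tanβl)
     = 50·(23.5 + j24.4)/(254 − j42.1)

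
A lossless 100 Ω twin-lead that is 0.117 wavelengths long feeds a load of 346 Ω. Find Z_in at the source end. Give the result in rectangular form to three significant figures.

βl = 2π × 0.117 = 42.1°
tan(βl) = tan(42.1°) = 0.904
Z_in = Z_0·(Z_L + jZ_0·tanβl)/(Z_0 + jZ_L·tanβl)
     = 100·(346 + j90.4)/(100 + j313)

Z_in ≈ 58.3 − j92 Ω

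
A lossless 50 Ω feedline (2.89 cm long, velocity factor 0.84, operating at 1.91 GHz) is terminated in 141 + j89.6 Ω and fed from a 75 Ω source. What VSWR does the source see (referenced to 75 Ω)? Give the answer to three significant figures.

VSWR ≈ 5.69

λ = v/f = 0.84·c / 1.91 GHz = 0.132 m
βl = 2π·l/λ = 2π × 0.219 = 78.9°
tan(βl) = 5.08
Z_in = Z_0·(Z_L + jZ_0·tanβl)/(Z_0 + jZ_L·tanβl) = 14 − j17.7 Ω
Γ_s = (Z_in − Z_s)/(Z_in + Z_s) = (-61 − j17.7)/(89 − j17.7), |Γ_s| = 0.701
VSWR = (1 + |Γ_s|)/(1 − |Γ_s|)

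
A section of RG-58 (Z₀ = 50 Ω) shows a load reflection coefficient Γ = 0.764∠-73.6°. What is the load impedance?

Z_L ≈ 18.1 − j63.6 Ω

Z_L = Z_0·(1 + Γ)/(1 − Γ) = 50·(1.22 − j0.733)/(0.784 + j0.733)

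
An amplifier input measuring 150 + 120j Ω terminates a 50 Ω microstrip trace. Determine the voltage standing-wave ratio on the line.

VSWR ≈ 5.06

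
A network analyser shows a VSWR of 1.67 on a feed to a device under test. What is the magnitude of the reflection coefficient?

|Γ| = (S − 1)/(S + 1) = (1.67 − 1)/(1.67 + 1) = 0.67/2.67

|Γ| ≈ 0.251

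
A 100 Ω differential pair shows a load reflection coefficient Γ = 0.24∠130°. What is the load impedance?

Z_L ≈ 69 + j26.9 Ω

Z_L = Z_0·(1 + Γ)/(1 − Γ) = 100·(0.846 + j0.184)/(1.15 − j0.184)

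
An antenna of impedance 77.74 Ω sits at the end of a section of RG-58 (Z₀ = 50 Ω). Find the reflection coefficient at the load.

Γ = 0.217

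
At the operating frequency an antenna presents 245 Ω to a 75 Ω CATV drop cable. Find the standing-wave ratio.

Γ = (245 − 75)/(245 + 75) = 0.531
VSWR = (1 + 0.531)/(1 − 0.531)

VSWR ≈ 3.27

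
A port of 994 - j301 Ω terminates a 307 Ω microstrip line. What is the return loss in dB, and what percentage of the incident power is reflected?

RL ≈ 5.01 dB; 31.5% of incident power reflected

Γ = (687 − j301)/(1301 − j301), |Γ| = 0.562
RL = −20·log₁₀(0.562) = 5.01 dB
P_refl/P_inc = |Γ|² = 0.315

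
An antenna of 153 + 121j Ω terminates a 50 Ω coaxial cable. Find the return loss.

Γ = (103 + j121)/(203 + j121), |Γ| = 0.672
RL = −20·log₁₀|Γ| = −20·log₁₀(0.672)

RL ≈ 3.45 dB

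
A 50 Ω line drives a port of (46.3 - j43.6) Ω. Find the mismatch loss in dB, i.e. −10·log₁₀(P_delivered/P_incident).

mismatch loss ≈ 0.816 dB

Γ = (-3.7 − j43.6)/(96.3 − j43.6), |Γ| = 0.414
|Γ|² = 0.171, so P_del/P_inc = 1 − |Γ|² = 0.829
ML = −10·log₁₀(1 − |Γ|²)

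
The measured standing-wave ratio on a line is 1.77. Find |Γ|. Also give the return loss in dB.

|Γ| ≈ 0.278; return loss ≈ 11.1 dB

|Γ| = (S − 1)/(S + 1) = (1.77 − 1)/(1.77 + 1) = 0.77/2.77
RL = −20·log₁₀|Γ| = −20·log₁₀(0.278)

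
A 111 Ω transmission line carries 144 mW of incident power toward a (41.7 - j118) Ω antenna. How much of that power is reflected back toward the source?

P_reflected ≈ 72.4 mW

|Γ| = |(-69.3 − j118)/(152.7 − j118)| = 0.709
|Γ|² = 0.503
P_refl = |Γ|²·P_inc = 72.4 mW, P_del = (1 − |Γ|²)·P_inc = 71.6 mW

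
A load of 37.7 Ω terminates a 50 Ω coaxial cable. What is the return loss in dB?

Γ = (37.7 − 50)/(37.7 + 50) = -0.14
RL = −20·log₁₀|Γ| = −20·log₁₀(0.14)

RL ≈ 17.1 dB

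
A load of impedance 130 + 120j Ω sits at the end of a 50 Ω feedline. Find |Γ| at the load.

|Γ| ≈ 0.667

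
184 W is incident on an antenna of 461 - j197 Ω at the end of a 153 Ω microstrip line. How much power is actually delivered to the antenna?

P_delivered ≈ 125 W

|Γ| = |(308 − j197)/(614 − j197)| = 0.567
|Γ|² = 0.321
P_refl = |Γ|²·P_inc = 59.2 W, P_del = (1 − |Γ|²)·P_inc = 125 W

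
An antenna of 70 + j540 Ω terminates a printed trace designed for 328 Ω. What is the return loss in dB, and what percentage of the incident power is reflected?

RL ≈ 0.991 dB; 79.6% of incident power reflected

Γ = (-258 + j540)/(398 + j540), |Γ| = 0.892
RL = −20·log₁₀(0.892) = 0.991 dB
P_refl/P_inc = |Γ|² = 0.796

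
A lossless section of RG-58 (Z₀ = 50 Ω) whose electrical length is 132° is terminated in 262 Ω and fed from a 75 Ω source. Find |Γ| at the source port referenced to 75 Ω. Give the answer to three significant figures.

tan(βl) = -1.11
Z_in = Z_0·(Z_L + jZ_0·tanβl)/(Z_0 + jZ_L·tanβl) = 16.8 + j42.1 Ω
Γ_s = (Z_in − Z_s)/(Z_in + Z_s) = (-58.2 + j42.1)/(91.8 + j42.1), |Γ_s| = 0.712

|Γ| ≈ 0.712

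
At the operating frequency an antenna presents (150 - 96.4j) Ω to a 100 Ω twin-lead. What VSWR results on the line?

VSWR ≈ 2.36

Γ = (Z_L − Z_0)/(Z_L + Z_0) = (50 − j96.4)/(250 − j96.4)
|Γ| = 109/268 = 0.405
VSWR = (1 + |Γ|)/(1 − |Γ|) = 1.41/0.595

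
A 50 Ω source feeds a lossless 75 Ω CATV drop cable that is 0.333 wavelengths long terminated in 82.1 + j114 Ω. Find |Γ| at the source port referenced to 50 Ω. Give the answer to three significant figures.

βl = 2π × 0.333 = 120°
tan(βl) = -1.74
Z_in = Z_0·(Z_L + jZ_0·tanβl)/(Z_0 + jZ_L·tanβl) = 19.6 + j5.68 Ω
Γ_s = (Z_in − Z_s)/(Z_in + Z_s) = (-30.4 + j5.68)/(69.6 + j5.68), |Γ_s| = 0.444

|Γ| ≈ 0.444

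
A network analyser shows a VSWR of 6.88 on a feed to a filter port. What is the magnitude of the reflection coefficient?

|Γ| = (S − 1)/(S + 1) = (6.88 − 1)/(6.88 + 1) = 5.88/7.88

|Γ| ≈ 0.746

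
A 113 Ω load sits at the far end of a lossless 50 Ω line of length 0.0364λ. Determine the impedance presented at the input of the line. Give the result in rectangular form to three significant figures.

Z_in ≈ 93.3 − j37.4 Ω

βl = 2π × 0.0364 = 13.1°
tan(βl) = tan(13.1°) = 0.233
Z_in = Z_0·(Z_L + jZ_0·tanβl)/(Z_0 + jZ_L·tanβl)
     = 50·(113 + j11.6)/(50 + j26.3)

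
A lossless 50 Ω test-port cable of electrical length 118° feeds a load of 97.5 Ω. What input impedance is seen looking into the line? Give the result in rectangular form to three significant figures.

Z_in ≈ 30.6 + j18.2 Ω

tan(βl) = tan(118°) = -1.88
Z_in = Z_0·(Z_L + jZ_0·tanβl)/(Z_0 + jZ_L·tanβl)
     = 50·(97.5 − j94)/(50 − j183)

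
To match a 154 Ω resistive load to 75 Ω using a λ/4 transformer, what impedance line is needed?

Z_qwt = √(Z_0·R_L) = √(75 × 154) = √11550

Z_qwt ≈ 107 Ω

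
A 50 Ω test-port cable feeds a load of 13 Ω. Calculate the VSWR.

VSWR ≈ 3.85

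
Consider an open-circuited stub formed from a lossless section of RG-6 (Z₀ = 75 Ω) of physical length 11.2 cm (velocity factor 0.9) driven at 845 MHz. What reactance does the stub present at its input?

λ = v/f = 0.9·c / 845 MHz = 0.32 m
βl = 2π·l/λ = 2π × 0.351 = 126°
tan(βl) = -1.37
For an open-circuited stub, Z_in = −jZ_0·cot(βl) = −jZ_0/tan(βl)

X_in ≈ 54.9 Ω (inductive)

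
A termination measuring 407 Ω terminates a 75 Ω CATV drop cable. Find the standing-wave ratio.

VSWR ≈ 5.43

Γ = (407 − 75)/(407 + 75) = 0.689
VSWR = (1 + 0.689)/(1 − 0.689)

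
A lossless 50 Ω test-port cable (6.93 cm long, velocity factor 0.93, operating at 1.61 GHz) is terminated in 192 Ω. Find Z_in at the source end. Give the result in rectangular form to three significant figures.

Z_in ≈ 33.4 + j56.8 Ω

λ = v/f = 0.93·c / 1.61 GHz = 0.173 m
βl = 2π·l/λ = 2π × 0.4 = 144°
tan(βl) = tan(144°) = -0.727
Z_in = Z_0·(Z_L + jZ_0·tanβl)/(Z_0 + jZ_L·tanβl)
     = 50·(192 − j36.4)/(50 − j140)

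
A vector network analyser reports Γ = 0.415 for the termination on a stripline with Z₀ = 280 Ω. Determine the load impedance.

Z_L ≈ 677 Ω

Z_L = Z_0·(1 + Γ)/(1 − Γ) = 280·(1.42)/(0.585)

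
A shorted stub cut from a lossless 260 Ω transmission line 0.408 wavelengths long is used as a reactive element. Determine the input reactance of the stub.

βl = 2π × 0.408 = 147°
tan(βl) = -0.652
For a shorted stub, Z_in = jZ_0·tan(βl)

X_in ≈ -170 Ω (capacitive)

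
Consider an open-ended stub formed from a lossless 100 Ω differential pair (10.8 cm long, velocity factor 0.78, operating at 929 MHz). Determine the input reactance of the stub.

λ = v/f = 0.78·c / 929 MHz = 0.252 m
βl = 2π·l/λ = 2π × 0.429 = 154°
tan(βl) = -0.48
For an open-ended stub, Z_in = −jZ_0·cot(βl) = −jZ_0/tan(βl)

X_in ≈ 208 Ω (inductive)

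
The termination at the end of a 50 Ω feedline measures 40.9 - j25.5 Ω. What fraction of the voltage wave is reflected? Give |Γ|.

Γ = (Z_L − Z_0)/(Z_L + Z_0) = (-9.1 − j25.5)/(90.9 − j25.5)
|Γ| = 27.1/94.4

|Γ| ≈ 0.287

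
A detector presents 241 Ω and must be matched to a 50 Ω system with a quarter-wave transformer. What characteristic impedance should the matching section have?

Z_qwt = √(Z_0·R_L) = √(50 × 241) = √12050

Z_qwt ≈ 110 Ω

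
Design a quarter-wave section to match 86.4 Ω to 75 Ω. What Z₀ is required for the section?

Z_qwt = √(Z_0·R_L) = √(75 × 86.4) = √6480

Z_qwt ≈ 80.5 Ω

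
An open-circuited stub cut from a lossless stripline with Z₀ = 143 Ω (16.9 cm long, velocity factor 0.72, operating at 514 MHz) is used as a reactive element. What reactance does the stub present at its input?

X_in ≈ 203 Ω (inductive)

λ = v/f = 0.72·c / 514 MHz = 0.42 m
βl = 2π·l/λ = 2π × 0.402 = 145°
tan(βl) = -0.706
For an open-circuited stub, Z_in = −jZ_0·cot(βl) = −jZ_0/tan(βl)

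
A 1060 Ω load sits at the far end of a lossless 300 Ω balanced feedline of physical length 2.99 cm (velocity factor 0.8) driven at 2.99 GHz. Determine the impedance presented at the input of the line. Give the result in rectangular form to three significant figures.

Z_in ≈ 153 + j249 Ω

λ = v/f = 0.8·c / 2.99 GHz = 0.0803 m
βl = 2π·l/λ = 2π × 0.373 = 134°
tan(βl) = tan(134°) = -1.03
Z_in = Z_0·(Z_L + jZ_0·tanβl)/(Z_0 + jZ_L·tanβl)
     = 300·(1060 − j310)/(300 − j1090)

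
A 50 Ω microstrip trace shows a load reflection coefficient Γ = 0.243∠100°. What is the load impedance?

Z_L ≈ 41.1 + j20.9 Ω

Z_L = Z_0·(1 + Γ)/(1 − Γ) = 50·(0.958 + j0.239)/(1.04 − j0.239)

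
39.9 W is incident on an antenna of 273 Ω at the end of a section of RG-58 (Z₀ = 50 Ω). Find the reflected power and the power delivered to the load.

P_reflected ≈ 19 W; P_delivered ≈ 20.9 W

Γ = (273 − 50)/(273 + 50) = 0.69
|Γ|² = 0.477
P_refl = |Γ|²·P_inc = 19 W, P_del = (1 − |Γ|²)·P_inc = 20.9 W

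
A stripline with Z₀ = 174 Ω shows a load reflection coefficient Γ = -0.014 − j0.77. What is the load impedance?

Z_L ≈ 43.7 − j165 Ω

Z_L = Z_0·(1 + Γ)/(1 − Γ) = 174·(0.986 − j0.77)/(1.01 + j0.77)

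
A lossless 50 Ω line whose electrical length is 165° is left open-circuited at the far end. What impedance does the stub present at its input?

tan(βl) = -0.268
For an open-circuited stub, Z_in = −jZ_0·cot(βl) = −jZ_0/tan(βl)

Z_in ≈ +j187 Ω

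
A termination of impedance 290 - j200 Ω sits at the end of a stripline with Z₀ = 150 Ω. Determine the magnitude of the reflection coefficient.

Γ = (Z_L − Z_0)/(Z_L + Z_0) = (140 − j200)/(440 − j200)
|Γ| = 244/483

|Γ| ≈ 0.505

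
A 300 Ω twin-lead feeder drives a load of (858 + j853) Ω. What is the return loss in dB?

Γ = (558 + j853)/(1158 + j853), |Γ| = 0.709
RL = −20·log₁₀|Γ| = −20·log₁₀(0.709)

RL ≈ 2.99 dB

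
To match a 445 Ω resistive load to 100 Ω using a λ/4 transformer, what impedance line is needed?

Z_qwt ≈ 211 Ω

Z_qwt = √(Z_0·R_L) = √(100 × 445) = √44500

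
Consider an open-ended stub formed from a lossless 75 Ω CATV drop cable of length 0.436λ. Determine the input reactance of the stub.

X_in ≈ 176 Ω (inductive)

βl = 2π × 0.436 = 157°
tan(βl) = -0.425
For an open-ended stub, Z_in = −jZ_0·cot(βl) = −jZ_0/tan(βl)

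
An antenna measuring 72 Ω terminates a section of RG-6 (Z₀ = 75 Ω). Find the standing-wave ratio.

VSWR ≈ 1.04

Γ = (72 − 75)/(72 + 75) = -0.0204
VSWR = (1 + 0.0204)/(1 − 0.0204)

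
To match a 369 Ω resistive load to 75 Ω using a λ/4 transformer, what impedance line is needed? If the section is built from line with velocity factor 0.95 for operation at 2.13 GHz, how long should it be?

Z_qwt = √(Z_0·R_L) = √(75 × 369) = √27680
λ = 0.95·c/f = 0.134 m, so l = λ/4 = 0.0335 m

Z_qwt ≈ 166 Ω; length ≈ 3.35 cm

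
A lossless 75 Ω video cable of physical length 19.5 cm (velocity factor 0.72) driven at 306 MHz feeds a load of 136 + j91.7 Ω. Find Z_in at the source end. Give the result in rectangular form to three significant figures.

λ = v/f = 0.72·c / 306 MHz = 0.706 m
βl = 2π·l/λ = 2π × 0.276 = 99.5°
tan(βl) = tan(99.5°) = -6.01
Z_in = Z_0·(Z_L + jZ_0·tanβl)/(Z_0 + jZ_L·tanβl)
     = 75·(136 − j359)/(626 − j817)

Z_in ≈ 26.8 − j8.04 Ω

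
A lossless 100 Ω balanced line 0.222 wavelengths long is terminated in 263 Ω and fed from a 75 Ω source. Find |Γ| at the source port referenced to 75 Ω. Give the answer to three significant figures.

βl = 2π × 0.222 = 79.9°
tan(βl) = 5.63
Z_in = Z_0·(Z_L + jZ_0·tanβl)/(Z_0 + jZ_L·tanβl) = 39 − j15.1 Ω
Γ_s = (Z_in − Z_s)/(Z_in + Z_s) = (-36 − j15.1)/(114 − j15.1), |Γ_s| = 0.339

|Γ| ≈ 0.339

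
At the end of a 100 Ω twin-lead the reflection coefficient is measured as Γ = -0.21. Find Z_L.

Z_L ≈ 65.3 Ω

Z_L = Z_0·(1 + Γ)/(1 − Γ) = 100·(0.79)/(1.21)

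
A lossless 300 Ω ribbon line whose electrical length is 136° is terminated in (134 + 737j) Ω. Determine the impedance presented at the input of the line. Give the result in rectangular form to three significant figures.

tan(βl) = tan(136°) = -0.966
Z_in = Z_0·(Z_L + jZ_0·tanβl)/(Z_0 + jZ_L·tanβl)
     = 300·(134 + j447)/(1010 − j129)

Z_in ≈ 22.4 + j136 Ω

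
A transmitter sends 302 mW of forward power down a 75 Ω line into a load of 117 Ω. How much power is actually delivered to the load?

P_delivered ≈ 288 mW

Γ = (117 − 75)/(117 + 75) = 0.219
|Γ|² = 0.0479
P_refl = |Γ|²·P_inc = 14.5 mW, P_del = (1 − |Γ|²)·P_inc = 288 mW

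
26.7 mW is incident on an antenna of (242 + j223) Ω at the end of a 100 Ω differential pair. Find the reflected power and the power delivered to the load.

|Γ| = |(142 + j223)/(342 + j223)| = 0.648
|Γ|² = 0.419
P_refl = |Γ|²·P_inc = 11.2 mW, P_del = (1 − |Γ|²)·P_inc = 15.5 mW

P_reflected ≈ 11.2 mW; P_delivered ≈ 15.5 mW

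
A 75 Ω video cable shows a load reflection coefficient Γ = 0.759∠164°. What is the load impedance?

Z_L ≈ 10.5 + j10.3 Ω

Z_L = Z_0·(1 + Γ)/(1 − Γ) = 75·(0.27 + j0.209)/(1.73 − j0.209)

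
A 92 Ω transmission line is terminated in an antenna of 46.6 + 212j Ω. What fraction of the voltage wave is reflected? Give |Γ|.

|Γ| ≈ 0.856

Γ = (Z_L − Z_0)/(Z_L + Z_0) = (-45.4 + j212)/(138.6 + j212)
|Γ| = 217/253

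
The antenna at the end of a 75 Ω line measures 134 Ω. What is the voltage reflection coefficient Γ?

Γ = (Z_L − Z_0)/(Z_L + Z_0) = (134 − 75)/(134 + 75) = 59/209

Γ = 0.282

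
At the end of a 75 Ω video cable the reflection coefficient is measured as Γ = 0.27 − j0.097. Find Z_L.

Z_L ≈ 127 − j26.8 Ω

Z_L = Z_0·(1 + Γ)/(1 − Γ) = 75·(1.27 − j0.097)/(0.73 + j0.097)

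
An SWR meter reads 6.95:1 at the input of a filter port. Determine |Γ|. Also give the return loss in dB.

|Γ| = (S − 1)/(S + 1) = (6.95 − 1)/(6.95 + 1) = 5.95/7.95
RL = −20·log₁₀|Γ| = −20·log₁₀(0.748)

|Γ| ≈ 0.748; return loss ≈ 2.52 dB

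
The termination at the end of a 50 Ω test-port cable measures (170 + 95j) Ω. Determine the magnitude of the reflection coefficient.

|Γ| ≈ 0.639

Γ = (Z_L − Z_0)/(Z_L + Z_0) = (120 + j95)/(220 + j95)
|Γ| = 153/240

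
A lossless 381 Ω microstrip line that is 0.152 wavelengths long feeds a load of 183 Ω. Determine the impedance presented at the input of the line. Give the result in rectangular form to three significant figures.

Z_in ≈ 376 + j284 Ω

βl = 2π × 0.152 = 54.7°
tan(βl) = tan(54.7°) = 1.41
Z_in = Z_0·(Z_L + jZ_0·tanβl)/(Z_0 + jZ_L·tanβl)
     = 381·(183 + j539)/(381 + j259)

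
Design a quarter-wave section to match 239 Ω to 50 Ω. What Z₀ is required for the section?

Z_qwt = √(Z_0·R_L) = √(50 × 239) = √11950

Z_qwt ≈ 109 Ω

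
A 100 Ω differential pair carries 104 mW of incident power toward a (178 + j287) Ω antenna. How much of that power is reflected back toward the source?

P_reflected ≈ 57.6 mW

|Γ| = |(78 + j287)/(278 + j287)| = 0.744
|Γ|² = 0.554
P_refl = |Γ|²·P_inc = 57.6 mW, P_del = (1 − |Γ|²)·P_inc = 46.4 mW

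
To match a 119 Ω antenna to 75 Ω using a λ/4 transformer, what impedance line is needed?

Z_qwt = √(Z_0·R_L) = √(75 × 119) = √8925

Z_qwt ≈ 94.5 Ω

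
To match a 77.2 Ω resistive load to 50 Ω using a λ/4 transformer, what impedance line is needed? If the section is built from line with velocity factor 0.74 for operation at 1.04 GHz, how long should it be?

Z_qwt ≈ 62.1 Ω; length ≈ 5.34 cm

Z_qwt = √(Z_0·R_L) = √(50 × 77.2) = √3860
λ = 0.74·c/f = 0.213 m, so l = λ/4 = 0.0534 m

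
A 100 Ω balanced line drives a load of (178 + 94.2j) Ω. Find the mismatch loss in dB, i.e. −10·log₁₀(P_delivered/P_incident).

Γ = (78 + j94.2)/(278 + j94.2), |Γ| = 0.417
|Γ|² = 0.174, so P_del/P_inc = 1 − |Γ|² = 0.826
ML = −10·log₁₀(1 − |Γ|²)

mismatch loss ≈ 0.828 dB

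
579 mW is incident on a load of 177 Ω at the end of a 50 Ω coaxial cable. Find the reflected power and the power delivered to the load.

Γ = (177 − 50)/(177 + 50) = 0.559
|Γ|² = 0.313
P_refl = |Γ|²·P_inc = 181 mW, P_del = (1 − |Γ|²)·P_inc = 398 mW

P_reflected ≈ 181 mW; P_delivered ≈ 398 mW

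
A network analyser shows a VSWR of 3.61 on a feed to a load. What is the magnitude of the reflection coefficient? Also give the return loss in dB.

|Γ| ≈ 0.566; return loss ≈ 4.94 dB

|Γ| = (S − 1)/(S + 1) = (3.61 − 1)/(3.61 + 1) = 2.61/4.61
RL = −20·log₁₀|Γ| = −20·log₁₀(0.566)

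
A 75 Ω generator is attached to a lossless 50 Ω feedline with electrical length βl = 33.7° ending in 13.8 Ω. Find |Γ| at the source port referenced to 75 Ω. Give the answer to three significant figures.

|Γ| ≈ 0.639

tan(βl) = 0.667
Z_in = Z_0·(Z_L + jZ_0·tanβl)/(Z_0 + jZ_L·tanβl) = 19.3 + j29.8 Ω
Γ_s = (Z_in − Z_s)/(Z_in + Z_s) = (-55.7 + j29.8)/(94.3 + j29.8), |Γ_s| = 0.639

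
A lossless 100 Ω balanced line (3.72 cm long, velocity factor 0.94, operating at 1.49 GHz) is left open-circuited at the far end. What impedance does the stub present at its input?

λ = v/f = 0.94·c / 1.49 GHz = 0.189 m
βl = 2π·l/λ = 2π × 0.197 = 70.8°
tan(βl) = 2.87
For an open-circuited stub, Z_in = −jZ_0·cot(βl) = −jZ_0/tan(βl)

Z_in ≈ −j34.9 Ω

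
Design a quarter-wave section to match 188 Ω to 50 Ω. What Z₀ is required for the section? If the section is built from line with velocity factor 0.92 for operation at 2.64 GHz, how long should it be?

Z_qwt ≈ 97 Ω; length ≈ 2.61 cm

Z_qwt = √(Z_0·R_L) = √(50 × 188) = √9400
λ = 0.92·c/f = 0.105 m, so l = λ/4 = 0.0261 m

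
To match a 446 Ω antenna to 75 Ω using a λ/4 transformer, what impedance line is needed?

Z_qwt ≈ 183 Ω

Z_qwt = √(Z_0·R_L) = √(75 × 446) = √33450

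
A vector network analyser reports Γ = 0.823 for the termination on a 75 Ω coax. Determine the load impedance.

Z_L = Z_0·(1 + Γ)/(1 − Γ) = 75·(1.82)/(0.177)

Z_L ≈ 772 Ω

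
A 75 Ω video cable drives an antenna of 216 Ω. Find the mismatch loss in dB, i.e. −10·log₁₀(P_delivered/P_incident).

mismatch loss ≈ 1.16 dB

Γ = (216 − 75)/(216 + 75) = 0.485
|Γ|² = 0.235, so P_del/P_inc = 1 − |Γ|² = 0.765
ML = −10·log₁₀(1 − |Γ|²)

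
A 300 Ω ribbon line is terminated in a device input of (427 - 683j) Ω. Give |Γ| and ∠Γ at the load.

Γ ≈ 0.696 ∠ -36.3°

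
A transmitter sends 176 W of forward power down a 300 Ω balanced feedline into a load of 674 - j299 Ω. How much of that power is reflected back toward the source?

|Γ| = |(374 − j299)/(974 − j299)| = 0.47
|Γ|² = 0.221
P_refl = |Γ|²·P_inc = 38.9 W, P_del = (1 − |Γ|²)·P_inc = 137 W

P_reflected ≈ 38.9 W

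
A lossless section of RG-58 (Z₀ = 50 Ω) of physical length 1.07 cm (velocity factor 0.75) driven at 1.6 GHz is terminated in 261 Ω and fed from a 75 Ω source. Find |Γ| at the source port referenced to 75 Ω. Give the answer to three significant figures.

|Γ| ≈ 0.632

λ = v/f = 0.75·c / 1.6 GHz = 0.141 m
βl = 2π·l/λ = 2π × 0.0761 = 27.4°
tan(βl) = 0.518
Z_in = Z_0·(Z_L + jZ_0·tanβl)/(Z_0 + jZ_L·tanβl) = 39.8 − j81.8 Ω
Γ_s = (Z_in − Z_s)/(Z_in + Z_s) = (-35.2 − j81.8)/(115 − j81.8), |Γ_s| = 0.632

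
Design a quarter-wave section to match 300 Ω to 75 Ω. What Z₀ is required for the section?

Z_qwt ≈ 150 Ω

Z_qwt = √(Z_0·R_L) = √(75 × 300) = √22500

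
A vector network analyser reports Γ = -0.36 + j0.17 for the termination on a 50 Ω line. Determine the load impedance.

Z_L ≈ 22.4 + j9.05 Ω

Z_L = Z_0·(1 + Γ)/(1 − Γ) = 50·(0.64 + j0.17)/(1.36 − j0.17)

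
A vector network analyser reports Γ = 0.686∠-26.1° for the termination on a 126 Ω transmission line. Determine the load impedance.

Z_L = Z_0·(1 + Γ)/(1 − Γ) = 126·(1.62 − j0.302)/(0.384 + j0.302)

Z_L ≈ 280 − j319 Ω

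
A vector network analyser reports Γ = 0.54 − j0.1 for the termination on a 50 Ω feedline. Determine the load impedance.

Z_L = Z_0·(1 + Γ)/(1 − Γ) = 50·(1.54 − j0.1)/(0.46 + j0.1)

Z_L ≈ 158 − j45.1 Ω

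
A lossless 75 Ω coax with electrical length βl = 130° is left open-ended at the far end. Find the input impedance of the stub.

tan(βl) = -1.19
For an open-ended stub, Z_in = −jZ_0·cot(βl) = −jZ_0/tan(βl)

Z_in ≈ +j62.9 Ω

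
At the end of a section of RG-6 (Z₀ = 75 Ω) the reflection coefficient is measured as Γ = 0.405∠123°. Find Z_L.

Z_L = Z_0·(1 + Γ)/(1 − Γ) = 75·(0.779 + j0.34)/(1.22 − j0.34)

Z_L ≈ 39.1 + j31.7 Ω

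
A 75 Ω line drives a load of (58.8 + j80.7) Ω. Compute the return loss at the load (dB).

RL ≈ 5.57 dB

Γ = (-16.2 + j80.7)/(133.8 + j80.7), |Γ| = 0.527
RL = −20·log₁₀|Γ| = −20·log₁₀(0.527)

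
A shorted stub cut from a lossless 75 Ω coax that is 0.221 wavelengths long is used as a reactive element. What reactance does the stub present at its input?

βl = 2π × 0.221 = 79.6°
tan(βl) = 5.43
For a shorted stub, Z_in = jZ_0·tan(βl)

X_in ≈ 407 Ω (inductive)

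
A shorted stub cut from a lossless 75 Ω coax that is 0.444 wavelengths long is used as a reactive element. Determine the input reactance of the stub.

X_in ≈ -27.5 Ω (capacitive)

βl = 2π × 0.444 = 160°
tan(βl) = -0.367
For a shorted stub, Z_in = jZ_0·tan(βl)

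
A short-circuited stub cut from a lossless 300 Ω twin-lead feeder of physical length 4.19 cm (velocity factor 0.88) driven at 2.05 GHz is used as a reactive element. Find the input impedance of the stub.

λ = v/f = 0.88·c / 2.05 GHz = 0.129 m
βl = 2π·l/λ = 2π × 0.325 = 117°
tan(βl) = -1.95
For a short-circuited stub, Z_in = jZ_0·tan(βl)

Z_in ≈ −j586 Ω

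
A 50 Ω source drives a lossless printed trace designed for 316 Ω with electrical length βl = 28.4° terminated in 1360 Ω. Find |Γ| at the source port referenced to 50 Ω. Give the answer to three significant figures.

|Γ| ≈ 0.911

tan(βl) = 0.541
Z_in = Z_0·(Z_L + jZ_0·tanβl)/(Z_0 + jZ_L·tanβl) = 274 − j467 Ω
Γ_s = (Z_in − Z_s)/(Z_in + Z_s) = (224 − j467)/(324 − j467), |Γ_s| = 0.911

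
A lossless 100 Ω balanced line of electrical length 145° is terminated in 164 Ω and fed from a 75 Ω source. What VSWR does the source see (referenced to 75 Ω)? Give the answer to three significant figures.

tan(βl) = -0.7
Z_in = Z_0·(Z_L + jZ_0·tanβl)/(Z_0 + jZ_L·tanβl) = 105 + j51 Ω
Γ_s = (Z_in − Z_s)/(Z_in + Z_s) = (30.4 + j51)/(180 + j51), |Γ_s| = 0.317
VSWR = (1 + |Γ_s|)/(1 − |Γ_s|)

VSWR ≈ 1.93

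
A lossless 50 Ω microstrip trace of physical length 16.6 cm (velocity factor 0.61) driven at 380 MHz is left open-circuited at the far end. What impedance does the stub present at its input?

Z_in ≈ +j33.8 Ω

λ = v/f = 0.61·c / 380 MHz = 0.482 m
βl = 2π·l/λ = 2π × 0.345 = 124°
tan(βl) = -1.48
For an open-circuited stub, Z_in = −jZ_0·cot(βl) = −jZ_0/tan(βl)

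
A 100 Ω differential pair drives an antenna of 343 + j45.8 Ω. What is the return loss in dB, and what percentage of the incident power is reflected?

RL ≈ 5.11 dB; 30.8% of incident power reflected

Γ = (243 + j45.8)/(443 + j45.8), |Γ| = 0.555
RL = −20·log₁₀(0.555) = 5.11 dB
P_refl/P_inc = |Γ|² = 0.308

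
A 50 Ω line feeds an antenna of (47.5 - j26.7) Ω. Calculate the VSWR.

Γ = (Z_L − Z_0)/(Z_L + Z_0) = (-2.5 − j26.7)/(97.5 − j26.7)
|Γ| = 26.8/101 = 0.265
VSWR = (1 + |Γ|)/(1 − |Γ|) = 1.27/0.735

VSWR ≈ 1.72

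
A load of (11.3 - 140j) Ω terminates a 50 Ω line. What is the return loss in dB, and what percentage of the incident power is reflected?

Γ = (-38.7 − j140)/(61.3 − j140), |Γ| = 0.95
RL = −20·log₁₀(0.95) = 0.442 dB
P_refl/P_inc = |Γ|² = 0.903

RL ≈ 0.442 dB; 90.3% of incident power reflected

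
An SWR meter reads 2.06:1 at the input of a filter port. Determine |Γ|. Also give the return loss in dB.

|Γ| ≈ 0.346; return loss ≈ 9.21 dB

|Γ| = (S − 1)/(S + 1) = (2.06 − 1)/(2.06 + 1) = 1.06/3.06
RL = −20·log₁₀|Γ| = −20·log₁₀(0.346)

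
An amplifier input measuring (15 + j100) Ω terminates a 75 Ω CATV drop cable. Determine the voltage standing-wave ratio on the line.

VSWR ≈ 14

Γ = (Z_L − Z_0)/(Z_L + Z_0) = (-60 + j100)/(90 + j100)
|Γ| = 117/135 = 0.867
VSWR = (1 + |Γ|)/(1 − |Γ|) = 1.87/0.133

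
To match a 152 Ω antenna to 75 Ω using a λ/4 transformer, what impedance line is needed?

Z_qwt ≈ 107 Ω

Z_qwt = √(Z_0·R_L) = √(75 × 152) = √11400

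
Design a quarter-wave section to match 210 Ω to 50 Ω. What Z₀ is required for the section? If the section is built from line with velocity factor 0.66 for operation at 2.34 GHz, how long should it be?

Z_qwt ≈ 102 Ω; length ≈ 2.12 cm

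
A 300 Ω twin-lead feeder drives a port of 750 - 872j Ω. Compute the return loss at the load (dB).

Γ = (450 − j872)/(1050 − j872), |Γ| = 0.719
RL = −20·log₁₀|Γ| = −20·log₁₀(0.719)

RL ≈ 2.87 dB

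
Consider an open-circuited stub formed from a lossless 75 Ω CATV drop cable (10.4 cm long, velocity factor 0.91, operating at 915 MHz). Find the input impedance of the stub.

λ = v/f = 0.91·c / 915 MHz = 0.298 m
βl = 2π·l/λ = 2π × 0.349 = 125°
tan(βl) = -1.4
For an open-circuited stub, Z_in = −jZ_0·cot(βl) = −jZ_0/tan(βl)

Z_in ≈ +j53.5 Ω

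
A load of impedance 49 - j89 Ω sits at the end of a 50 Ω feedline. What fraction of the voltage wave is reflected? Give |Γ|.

|Γ| ≈ 0.669

Γ = (Z_L − Z_0)/(Z_L + Z_0) = (-1 − j89)/(99 − j89)
|Γ| = 89/133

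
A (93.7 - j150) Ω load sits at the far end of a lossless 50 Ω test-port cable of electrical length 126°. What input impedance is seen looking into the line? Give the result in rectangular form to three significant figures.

tan(βl) = tan(126°) = -1.38
Z_in = Z_0·(Z_L + jZ_0·tanβl)/(Z_0 + jZ_L·tanβl)
     = 50·(93.7 − j219)/(-156 − j129)

Z_in ≈ 16.5 + j56.3 Ω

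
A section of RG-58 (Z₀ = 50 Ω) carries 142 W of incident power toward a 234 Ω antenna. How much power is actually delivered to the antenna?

P_delivered ≈ 82.4 W

Γ = (234 − 50)/(234 + 50) = 0.648
|Γ|² = 0.42
P_refl = |Γ|²·P_inc = 59.6 W, P_del = (1 − |Γ|²)·P_inc = 82.4 W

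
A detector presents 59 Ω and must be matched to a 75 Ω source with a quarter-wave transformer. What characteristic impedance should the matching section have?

Z_qwt = √(Z_0·R_L) = √(75 × 59) = √4425

Z_qwt ≈ 66.5 Ω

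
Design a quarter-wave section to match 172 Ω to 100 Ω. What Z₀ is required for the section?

Z_qwt ≈ 131 Ω

Z_qwt = √(Z_0·R_L) = √(100 × 172) = √17200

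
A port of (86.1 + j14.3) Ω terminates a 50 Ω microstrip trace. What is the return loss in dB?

Γ = (36.1 + j14.3)/(136.1 + j14.3), |Γ| = 0.284
RL = −20·log₁₀|Γ| = −20·log₁₀(0.284)

RL ≈ 10.9 dB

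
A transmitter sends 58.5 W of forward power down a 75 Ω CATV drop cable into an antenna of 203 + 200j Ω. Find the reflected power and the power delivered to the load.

|Γ| = |(128 + j200)/(278 + j200)| = 0.693
|Γ|² = 0.481
P_refl = |Γ|²·P_inc = 28.1 W, P_del = (1 − |Γ|²)·P_inc = 30.4 W

P_reflected ≈ 28.1 W; P_delivered ≈ 30.4 W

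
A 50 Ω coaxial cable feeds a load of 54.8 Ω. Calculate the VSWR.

Γ = (54.8 − 50)/(54.8 + 50) = 0.0458
VSWR = (1 + 0.0458)/(1 − 0.0458)

VSWR ≈ 1.1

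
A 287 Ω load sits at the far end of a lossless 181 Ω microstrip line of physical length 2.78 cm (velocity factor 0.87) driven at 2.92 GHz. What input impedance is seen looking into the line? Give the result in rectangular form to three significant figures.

λ = v/f = 0.87·c / 2.92 GHz = 0.0894 m
βl = 2π·l/λ = 2π × 0.311 = 112°
tan(βl) = tan(112°) = -2.48
Z_in = Z_0·(Z_L + jZ_0·tanβl)/(Z_0 + jZ_L·tanβl)
     = 181·(287 − j449)/(181 − j712)

Z_in ≈ 125 + j41.3 Ω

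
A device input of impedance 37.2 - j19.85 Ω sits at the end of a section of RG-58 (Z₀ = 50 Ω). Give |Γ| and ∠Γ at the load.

Γ = (Z_L − Z_0)/(Z_L + Z_0) = (-12.8 − j19.85)/(87.2 − j19.85)
|Γ| = 23.6/89.4 = 0.264

Γ ≈ 0.264 ∠ -110°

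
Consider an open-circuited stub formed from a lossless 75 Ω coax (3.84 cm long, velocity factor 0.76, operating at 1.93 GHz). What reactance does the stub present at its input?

X_in ≈ 38.2 Ω (inductive)

λ = v/f = 0.76·c / 1.93 GHz = 0.118 m
βl = 2π·l/λ = 2π × 0.325 = 117°
tan(βl) = -1.96
For an open-circuited stub, Z_in = −jZ_0·cot(βl) = −jZ_0/tan(βl)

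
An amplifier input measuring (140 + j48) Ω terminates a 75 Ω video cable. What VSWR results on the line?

Γ = (Z_L − Z_0)/(Z_L + Z_0) = (65 + j48)/(215 + j48)
|Γ| = 80.8/220 = 0.367
VSWR = (1 + |Γ|)/(1 − |Γ|) = 1.37/0.633

VSWR ≈ 2.16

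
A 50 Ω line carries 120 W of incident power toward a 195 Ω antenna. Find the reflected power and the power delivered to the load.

P_reflected ≈ 42 W; P_delivered ≈ 78 W

Γ = (195 − 50)/(195 + 50) = 0.592
|Γ|² = 0.35
P_refl = |Γ|²·P_inc = 42 W, P_del = (1 − |Γ|²)·P_inc = 78 W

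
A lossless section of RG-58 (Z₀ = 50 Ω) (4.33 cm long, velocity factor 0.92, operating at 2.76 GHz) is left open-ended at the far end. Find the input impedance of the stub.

λ = v/f = 0.92·c / 2.76 GHz = 0.1 m
βl = 2π·l/λ = 2π × 0.433 = 156°
tan(βl) = -0.448
For an open-ended stub, Z_in = −jZ_0·cot(βl) = −jZ_0/tan(βl)

Z_in ≈ +j112 Ω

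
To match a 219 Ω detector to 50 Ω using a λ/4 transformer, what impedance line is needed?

Z_qwt ≈ 105 Ω

Z_qwt = √(Z_0·R_L) = √(50 × 219) = √10950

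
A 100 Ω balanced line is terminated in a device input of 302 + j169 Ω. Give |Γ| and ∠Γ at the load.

Γ ≈ 0.604 ∠ 17.1°

Γ = (Z_L − Z_0)/(Z_L + Z_0) = (202 + j169)/(402 + j169)
|Γ| = 263/436 = 0.604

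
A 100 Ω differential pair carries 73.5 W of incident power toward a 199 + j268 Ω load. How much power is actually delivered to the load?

P_delivered ≈ 36.3 W

|Γ| = |(99 + j268)/(299 + j268)| = 0.712
|Γ|² = 0.506
P_refl = |Γ|²·P_inc = 37.2 W, P_del = (1 − |Γ|²)·P_inc = 36.3 W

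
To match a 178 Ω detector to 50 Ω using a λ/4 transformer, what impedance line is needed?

Z_qwt ≈ 94.3 Ω

Z_qwt = √(Z_0·R_L) = √(50 × 178) = √8900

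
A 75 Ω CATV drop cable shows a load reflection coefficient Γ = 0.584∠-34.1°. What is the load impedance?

Z_L ≈ 132 − j131 Ω

Z_L = Z_0·(1 + Γ)/(1 − Γ) = 75·(1.48 − j0.327)/(0.516 + j0.327)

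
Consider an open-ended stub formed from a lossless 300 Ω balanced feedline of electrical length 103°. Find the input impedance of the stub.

Z_in ≈ +j69.3 Ω

tan(βl) = -4.33
For an open-ended stub, Z_in = −jZ_0·cot(βl) = −jZ_0/tan(βl)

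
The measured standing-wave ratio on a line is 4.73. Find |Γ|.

|Γ| = (S − 1)/(S + 1) = (4.73 − 1)/(4.73 + 1) = 3.73/5.73

|Γ| ≈ 0.651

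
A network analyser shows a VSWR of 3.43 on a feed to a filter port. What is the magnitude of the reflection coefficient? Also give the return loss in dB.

|Γ| = (S − 1)/(S + 1) = (3.43 − 1)/(3.43 + 1) = 2.43/4.43
RL = −20·log₁₀|Γ| = −20·log₁₀(0.549)

|Γ| ≈ 0.549; return loss ≈ 5.22 dB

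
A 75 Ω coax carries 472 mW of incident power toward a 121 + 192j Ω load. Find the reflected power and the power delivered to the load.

P_reflected ≈ 244 mW; P_delivered ≈ 228 mW

|Γ| = |(46 + j192)/(196 + j192)| = 0.72
|Γ|² = 0.518
P_refl = |Γ|²·P_inc = 244 mW, P_del = (1 − |Γ|²)·P_inc = 228 mW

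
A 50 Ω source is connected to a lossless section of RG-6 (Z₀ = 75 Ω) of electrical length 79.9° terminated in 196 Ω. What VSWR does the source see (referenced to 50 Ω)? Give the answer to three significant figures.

VSWR ≈ 1.83

tan(βl) = 5.61
Z_in = Z_0·(Z_L + jZ_0·tanβl)/(Z_0 + jZ_L·tanβl) = 29.5 − j11.4 Ω
Γ_s = (Z_in − Z_s)/(Z_in + Z_s) = (-20.5 − j11.4)/(79.5 − j11.4), |Γ_s| = 0.292
VSWR = (1 + |Γ_s|)/(1 − |Γ_s|)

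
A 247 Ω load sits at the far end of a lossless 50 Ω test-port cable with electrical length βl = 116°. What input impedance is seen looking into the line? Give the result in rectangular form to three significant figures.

tan(βl) = tan(116°) = -2.05
Z_in = Z_0·(Z_L + jZ_0·tanβl)/(Z_0 + jZ_L·tanβl)
     = 50·(247 − j103)/(50 − j506)

Z_in ≈ 12.4 + j23.2 Ω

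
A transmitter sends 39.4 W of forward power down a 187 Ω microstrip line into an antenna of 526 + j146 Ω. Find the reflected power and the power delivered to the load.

P_reflected ≈ 10.1 W; P_delivered ≈ 29.3 W

|Γ| = |(339 + j146)/(713 + j146)| = 0.507
|Γ|² = 0.257
P_refl = |Γ|²·P_inc = 10.1 W, P_del = (1 − |Γ|²)·P_inc = 29.3 W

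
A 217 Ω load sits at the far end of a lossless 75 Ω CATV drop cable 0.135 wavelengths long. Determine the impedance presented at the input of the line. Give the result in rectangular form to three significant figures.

βl = 2π × 0.135 = 48.6°
tan(βl) = tan(48.6°) = 1.13
Z_in = Z_0·(Z_L + jZ_0·tanβl)/(Z_0 + jZ_L·tanβl)
     = 75·(217 + j85.1)/(75 + j246)

Z_in ≈ 42.2 − j53.3 Ω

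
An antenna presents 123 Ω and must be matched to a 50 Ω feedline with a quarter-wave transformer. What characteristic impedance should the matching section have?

Z_qwt = √(Z_0·R_L) = √(50 × 123) = √6150

Z_qwt ≈ 78.4 Ω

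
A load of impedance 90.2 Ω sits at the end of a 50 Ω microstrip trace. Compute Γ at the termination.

Γ = (Z_L − Z_0)/(Z_L + Z_0) = (90.2 − 50)/(90.2 + 50) = 40.2/140.2

Γ = 0.287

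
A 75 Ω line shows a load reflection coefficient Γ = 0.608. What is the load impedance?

Z_L ≈ 308 Ω

Z_L = Z_0·(1 + Γ)/(1 − Γ) = 75·(1.61)/(0.392)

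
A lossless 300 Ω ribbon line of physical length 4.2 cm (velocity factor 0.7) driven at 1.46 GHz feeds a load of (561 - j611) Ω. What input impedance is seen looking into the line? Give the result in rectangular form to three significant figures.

Z_in ≈ 91 + j167 Ω

λ = v/f = 0.7·c / 1.46 GHz = 0.144 m
βl = 2π·l/λ = 2π × 0.292 = 105°
tan(βl) = tan(105°) = -3.7
Z_in = Z_0·(Z_L + jZ_0·tanβl)/(Z_0 + jZ_L·tanβl)
     = 300·(561 − j1720)/(-1960 − j2080)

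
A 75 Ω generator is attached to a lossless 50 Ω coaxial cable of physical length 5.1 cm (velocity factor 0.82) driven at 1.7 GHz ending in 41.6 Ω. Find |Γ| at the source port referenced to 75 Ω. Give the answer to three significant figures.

|Γ| ≈ 0.196

λ = v/f = 0.82·c / 1.7 GHz = 0.145 m
βl = 2π·l/λ = 2π × 0.352 = 127°
tan(βl) = -1.33
Z_in = Z_0·(Z_L + jZ_0·tanβl)/(Z_0 + jZ_L·tanβl) = 51.8 − j9.2 Ω
Γ_s = (Z_in − Z_s)/(Z_in + Z_s) = (-23.2 − j9.2)/(127 − j9.2), |Γ_s| = 0.196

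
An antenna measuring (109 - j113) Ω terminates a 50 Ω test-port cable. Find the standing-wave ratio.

Γ = (Z_L − Z_0)/(Z_L + Z_0) = (59 − j113)/(159 − j113)
|Γ| = 127/195 = 0.654
VSWR = (1 + |Γ|)/(1 − |Γ|) = 1.65/0.346

VSWR ≈ 4.77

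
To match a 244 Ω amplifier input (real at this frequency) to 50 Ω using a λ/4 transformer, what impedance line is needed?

Z_qwt ≈ 110 Ω

Z_qwt = √(Z_0·R_L) = √(50 × 244) = √12200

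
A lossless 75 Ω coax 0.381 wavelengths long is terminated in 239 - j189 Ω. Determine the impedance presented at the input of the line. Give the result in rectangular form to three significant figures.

βl = 2π × 0.381 = 137°
tan(βl) = tan(137°) = -0.927
Z_in = Z_0·(Z_L + jZ_0·tanβl)/(Z_0 + jZ_L·tanβl)
     = 75·(239 − j259)/(-100 − j222)

Z_in ≈ 42.3 + j100 Ω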